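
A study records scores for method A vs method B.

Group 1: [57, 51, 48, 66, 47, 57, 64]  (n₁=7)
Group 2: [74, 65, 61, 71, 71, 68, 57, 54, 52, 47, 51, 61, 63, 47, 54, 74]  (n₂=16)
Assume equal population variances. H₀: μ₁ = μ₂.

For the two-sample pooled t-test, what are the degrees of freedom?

df = n₁ + n₂ − 2 = 7 + 16 − 2 = 21

degrees of freedom = 21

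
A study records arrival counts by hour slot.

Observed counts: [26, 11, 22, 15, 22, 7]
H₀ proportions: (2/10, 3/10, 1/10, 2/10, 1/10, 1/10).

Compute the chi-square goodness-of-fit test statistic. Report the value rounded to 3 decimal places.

n = 103; E_i = n·p_i = [20.60, 30.90, 10.30, 20.60, 10.30, 10.30]
χ² = (26−20.60)²/20.60 + (11−30.90)²/30.90 + (22−10.30)²/10.30 + (15−20.60)²/20.60 + (22−10.30)²/10.30 + (7−10.30)²/10.30 = 43.3916
df = 5

test statistic = 43.392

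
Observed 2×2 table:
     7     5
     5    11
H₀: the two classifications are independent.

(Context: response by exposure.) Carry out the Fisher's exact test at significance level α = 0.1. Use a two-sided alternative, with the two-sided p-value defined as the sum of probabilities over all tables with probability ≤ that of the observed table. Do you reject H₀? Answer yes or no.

Margins: r₁=12, r₂=16, c₁=12, c₂=16, n=28
p_obs = C(12,7)·C(16,5)/C(28,12); sum pmf over tables with pmf ≤ p_obs
p-value (two-sided) = 0.24953
At α=0.1: p ≥ α → fail to reject H₀

reject H₀: no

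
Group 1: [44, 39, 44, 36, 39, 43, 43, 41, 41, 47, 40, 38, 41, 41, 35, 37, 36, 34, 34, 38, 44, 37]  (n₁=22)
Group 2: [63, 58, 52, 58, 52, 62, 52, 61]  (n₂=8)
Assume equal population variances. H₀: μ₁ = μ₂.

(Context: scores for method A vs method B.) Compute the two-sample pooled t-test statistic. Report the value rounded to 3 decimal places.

x̄₁=39.636, s₁=3.606, n₁=22
x̄₂=57.250, s₂=4.683, n₂=8
s_p² = [21·3.606² + 7·4.683²]/28 = 15.2354
SE = √(s_p²·(1/22+1/8)) = 1.6115
t = (39.636−57.250)/1.6115 = -10.9299
df = 28

test statistic = -10.930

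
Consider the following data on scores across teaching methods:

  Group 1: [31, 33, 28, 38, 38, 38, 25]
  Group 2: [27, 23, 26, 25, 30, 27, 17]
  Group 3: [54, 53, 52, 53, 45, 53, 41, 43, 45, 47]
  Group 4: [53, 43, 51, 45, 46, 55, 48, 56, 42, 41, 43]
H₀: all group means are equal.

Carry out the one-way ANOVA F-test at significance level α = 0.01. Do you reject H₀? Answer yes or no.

Group means [33.00, 25.00, 48.60, 47.55], grand mean 40.429
SSB = Σnᵢ(x̄ᵢ−x̄)² = 3277.444; SSW = ΣΣ(x−x̄ᵢ)² = 779.127
MSB = 3277.444/3 = 1092.4814; MSW = 779.127/31 = 25.1331
F = MSB/MSW = 43.4678
df = (3, 31)
p-value (upper-tail) = 0.00000
At α=0.01: p < α → reject H₀

reject H₀: yes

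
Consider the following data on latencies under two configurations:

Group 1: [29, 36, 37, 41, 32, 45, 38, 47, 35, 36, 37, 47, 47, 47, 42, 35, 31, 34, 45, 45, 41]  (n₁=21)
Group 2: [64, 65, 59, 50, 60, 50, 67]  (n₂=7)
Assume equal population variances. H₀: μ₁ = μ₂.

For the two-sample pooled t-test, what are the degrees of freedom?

degrees of freedom = 26

df = n₁ + n₂ − 2 = 21 + 7 − 2 = 26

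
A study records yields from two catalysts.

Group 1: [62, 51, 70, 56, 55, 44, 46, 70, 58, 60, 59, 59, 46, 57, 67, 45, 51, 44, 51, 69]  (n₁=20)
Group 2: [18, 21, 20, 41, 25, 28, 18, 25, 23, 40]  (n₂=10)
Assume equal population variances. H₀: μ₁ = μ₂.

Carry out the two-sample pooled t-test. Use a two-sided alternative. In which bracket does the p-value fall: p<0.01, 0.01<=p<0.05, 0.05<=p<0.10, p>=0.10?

x̄₁=56.000, s₁=8.712, n₁=20
x̄₂=25.900, s₂=8.333, n₂=10
s_p² = [19·8.712² + 9·8.333²]/28 = 73.8179
SE = √(s_p²·(1/20+1/10)) = 3.3276
t = (56.000−25.900)/3.3276 = 9.0457
df = 28
p-value (two-sided) = 0.00000
→ bracket: p<0.01

p-value bracket: p<0.01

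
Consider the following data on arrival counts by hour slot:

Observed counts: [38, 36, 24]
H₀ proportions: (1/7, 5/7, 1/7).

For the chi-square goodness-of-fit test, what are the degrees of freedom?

degrees of freedom = 2

df = k − 1 = 3 − 1 = 2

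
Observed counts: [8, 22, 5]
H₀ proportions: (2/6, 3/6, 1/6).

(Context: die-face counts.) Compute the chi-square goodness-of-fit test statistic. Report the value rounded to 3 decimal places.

n = 35; E_i = n·p_i = [11.67, 17.50, 5.83]
χ² = (8−11.67)²/11.67 + (22−17.50)²/17.50 + (5−5.83)²/5.83 = 2.4286
df = 2

test statistic = 2.429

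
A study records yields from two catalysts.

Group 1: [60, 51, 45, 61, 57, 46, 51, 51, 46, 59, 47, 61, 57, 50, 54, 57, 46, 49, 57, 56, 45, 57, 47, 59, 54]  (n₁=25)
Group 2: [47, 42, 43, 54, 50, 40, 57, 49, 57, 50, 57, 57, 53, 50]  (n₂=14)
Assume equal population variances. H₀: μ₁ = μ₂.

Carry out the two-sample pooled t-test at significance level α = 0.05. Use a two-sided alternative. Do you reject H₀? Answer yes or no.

x̄₁=52.920, s₁=5.492, n₁=25
x̄₂=50.429, s₂=5.827, n₂=14
s_p² = [24·5.492² + 13·5.827²]/37 = 31.4937
SE = √(s_p²·(1/25+1/14)) = 1.8733
t = (52.920−50.429)/1.8733 = 1.3300
df = 37
p-value (two-sided) = 0.19167
At α=0.05: p ≥ α → fail to reject H₀

reject H₀: no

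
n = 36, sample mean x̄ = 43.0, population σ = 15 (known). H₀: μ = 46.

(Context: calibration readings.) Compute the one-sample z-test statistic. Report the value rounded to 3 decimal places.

test statistic = -1.200

SE = σ/√n = 15/√36 = 2.5000
z = (x̄−μ₀)/SE = (43.0−46)/2.5000 = -1.2000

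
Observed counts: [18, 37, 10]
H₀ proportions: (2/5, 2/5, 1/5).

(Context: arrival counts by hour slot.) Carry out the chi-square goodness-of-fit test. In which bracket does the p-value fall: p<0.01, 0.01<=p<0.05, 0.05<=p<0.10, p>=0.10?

p-value bracket: 0.01<=p<0.05

n = 65; E_i = n·p_i = [26.00, 26.00, 13.00]
χ² = (18−26.00)²/26.00 + (37−26.00)²/26.00 + (10−13.00)²/13.00 = 7.8077
df = 2
p-value (upper-tail) = 0.02016
→ bracket: 0.01<=p<0.05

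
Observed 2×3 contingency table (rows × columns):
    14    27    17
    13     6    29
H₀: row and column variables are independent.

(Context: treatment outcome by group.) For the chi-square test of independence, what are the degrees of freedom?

degrees of freedom = 2

df = (r−1)(c−1) = (2−1)·(3−1) = 2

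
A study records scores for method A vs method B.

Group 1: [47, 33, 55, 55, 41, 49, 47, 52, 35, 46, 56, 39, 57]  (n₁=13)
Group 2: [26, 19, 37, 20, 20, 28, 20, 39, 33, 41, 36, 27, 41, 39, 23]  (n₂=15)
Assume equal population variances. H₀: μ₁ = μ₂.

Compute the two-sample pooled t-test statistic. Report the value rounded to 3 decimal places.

test statistic = 5.474

x̄₁=47.077, s₁=8.057, n₁=13
x̄₂=29.933, s₂=8.439, n₂=15
s_p² = [12·8.057² + 14·8.439²]/26 = 68.3022
SE = √(s_p²·(1/13+1/15)) = 3.1317
t = (47.077−29.933)/3.1317 = 5.4742
df = 26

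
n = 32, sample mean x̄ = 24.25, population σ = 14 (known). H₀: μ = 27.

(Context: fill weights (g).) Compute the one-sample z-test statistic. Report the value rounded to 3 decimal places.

SE = σ/√n = 14/√32 = 2.4749
z = (x̄−μ₀)/SE = (24.25−27)/2.4749 = -1.1112

test statistic = -1.111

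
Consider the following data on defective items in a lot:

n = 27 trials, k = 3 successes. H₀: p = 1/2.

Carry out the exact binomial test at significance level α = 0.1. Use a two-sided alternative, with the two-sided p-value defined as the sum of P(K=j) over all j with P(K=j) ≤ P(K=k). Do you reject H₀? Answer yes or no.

Exact binomial: n=27, k=3, p₀=1/2=0.5000
P(X=j) = C(n,j)·p₀^j·(1−p₀)^(n−j); p = Σ P(X=j) over j with P(X=j) ≤ P(X=3)
p-value (two-sided) = 0.00005
At α=0.1: p < α → reject H₀

reject H₀: yes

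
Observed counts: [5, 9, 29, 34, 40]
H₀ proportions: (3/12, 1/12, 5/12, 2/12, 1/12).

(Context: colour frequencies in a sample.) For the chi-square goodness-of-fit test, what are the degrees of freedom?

degrees of freedom = 4

df = k − 1 = 5 − 1 = 4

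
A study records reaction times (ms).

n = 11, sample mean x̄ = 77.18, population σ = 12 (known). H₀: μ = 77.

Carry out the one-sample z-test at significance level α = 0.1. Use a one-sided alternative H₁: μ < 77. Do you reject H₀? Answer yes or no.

reject H₀: no

SE = σ/√n = 12/√11 = 3.6181
z = (x̄−μ₀)/SE = (77.18−77)/3.6181 = 0.0497
p-value (one-sided, H₁ less) = 0.51984
At α=0.1: p ≥ α → fail to reject H₀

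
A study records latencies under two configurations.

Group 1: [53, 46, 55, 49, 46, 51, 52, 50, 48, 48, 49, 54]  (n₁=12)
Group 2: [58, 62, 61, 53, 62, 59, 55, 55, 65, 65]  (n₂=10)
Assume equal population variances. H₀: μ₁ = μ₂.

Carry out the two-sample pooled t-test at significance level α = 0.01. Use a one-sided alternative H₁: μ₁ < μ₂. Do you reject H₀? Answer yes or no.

reject H₀: yes

x̄₁=50.083, s₁=2.968, n₁=12
x̄₂=59.500, s₂=4.223, n₂=10
s_p² = [11·2.968² + 9·4.223²]/20 = 12.8708
SE = √(s_p²·(1/12+1/10)) = 1.5361
t = (50.083−59.500)/1.5361 = -6.1302
df = 20
p-value (one-sided, H₁ less) = 0.00000
At α=0.01: p < α → reject H₀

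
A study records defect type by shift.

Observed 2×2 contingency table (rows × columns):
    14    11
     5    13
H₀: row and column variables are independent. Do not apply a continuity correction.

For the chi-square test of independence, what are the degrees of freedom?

degrees of freedom = 1

df = (r−1)(c−1) = (2−1)·(2−1) = 1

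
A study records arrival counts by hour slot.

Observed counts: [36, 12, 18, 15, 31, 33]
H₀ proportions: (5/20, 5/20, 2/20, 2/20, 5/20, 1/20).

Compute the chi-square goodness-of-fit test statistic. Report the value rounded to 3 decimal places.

n = 145; E_i = n·p_i = [36.25, 36.25, 14.50, 14.50, 36.25, 7.25]
χ² = (36−36.25)²/36.25 + (12−36.25)²/36.25 + (18−14.50)²/14.50 + (15−14.50)²/14.50 + (31−36.25)²/36.25 + (33−7.25)²/7.25 = 109.3034
df = 5

test statistic = 109.303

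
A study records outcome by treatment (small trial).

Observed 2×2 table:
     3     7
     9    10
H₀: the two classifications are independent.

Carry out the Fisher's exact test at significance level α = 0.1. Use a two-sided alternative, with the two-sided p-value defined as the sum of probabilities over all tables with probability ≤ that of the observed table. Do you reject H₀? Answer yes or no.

reject H₀: no

Margins: r₁=10, r₂=19, c₁=12, c₂=17, n=29
p_obs = C(10,3)·C(19,9)/C(29,12); sum pmf over tables with pmf ≤ p_obs
p-value (two-sided) = 0.44948
At α=0.1: p ≥ α → fail to reject H₀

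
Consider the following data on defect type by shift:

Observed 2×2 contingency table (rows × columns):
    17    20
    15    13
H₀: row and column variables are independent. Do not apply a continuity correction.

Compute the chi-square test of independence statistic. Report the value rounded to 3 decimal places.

test statistic = 0.371

Row totals [37, 28], col totals [32, 33], n=65
χ² = (17−18.22)²/18.22 + (20−18.78)²/18.78 + (15−13.78)²/13.78 + (13−14.22)²/14.22 = 0.3708
df = 1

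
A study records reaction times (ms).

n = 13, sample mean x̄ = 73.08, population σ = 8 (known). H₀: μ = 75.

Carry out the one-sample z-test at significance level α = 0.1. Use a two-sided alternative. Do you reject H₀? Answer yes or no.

reject H₀: no

SE = σ/√n = 8/√13 = 2.2188
z = (x̄−μ₀)/SE = (73.08−75)/2.2188 = -0.8653
p-value (two-sided) = 0.38686
At α=0.1: p ≥ α → fail to reject H₀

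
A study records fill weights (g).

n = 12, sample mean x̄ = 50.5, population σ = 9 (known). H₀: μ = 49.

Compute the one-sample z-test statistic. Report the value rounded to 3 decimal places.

test statistic = 0.577

SE = σ/√n = 9/√12 = 2.5981
z = (x̄−μ₀)/SE = (50.5−49)/2.5981 = 0.5774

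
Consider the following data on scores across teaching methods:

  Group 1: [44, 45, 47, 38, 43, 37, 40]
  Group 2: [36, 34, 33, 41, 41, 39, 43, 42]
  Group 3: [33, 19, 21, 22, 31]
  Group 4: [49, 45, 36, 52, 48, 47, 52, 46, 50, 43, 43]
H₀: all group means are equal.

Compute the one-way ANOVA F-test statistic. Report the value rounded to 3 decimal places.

Group means [42.00, 38.62, 25.20, 46.45], grand mean 40.000
SSB = Σnᵢ(x̄ᵢ−x̄)² = 1596.598; SSW = ΣΣ(x−x̄ᵢ)² = 565.402
MSB = 1596.598/3 = 532.1992; MSW = 565.402/27 = 20.9408
F = MSB/MSW = 25.4144
df = (3, 27)

test statistic = 25.414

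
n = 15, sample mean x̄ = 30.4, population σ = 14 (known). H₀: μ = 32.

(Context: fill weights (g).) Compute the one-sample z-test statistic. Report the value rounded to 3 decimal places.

SE = σ/√n = 14/√15 = 3.6148
z = (x̄−μ₀)/SE = (30.4−32)/3.6148 = -0.4426

test statistic = -0.443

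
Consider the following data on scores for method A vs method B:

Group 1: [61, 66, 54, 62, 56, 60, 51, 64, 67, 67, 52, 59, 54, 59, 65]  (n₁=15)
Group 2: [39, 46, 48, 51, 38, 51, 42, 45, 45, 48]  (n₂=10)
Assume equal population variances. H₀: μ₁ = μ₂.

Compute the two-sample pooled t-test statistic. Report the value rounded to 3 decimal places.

test statistic = 6.963

x̄₁=59.800, s₁=5.441, n₁=15
x̄₂=45.300, s₂=4.523, n₂=10
s_p² = [14·5.441² + 9·4.523²]/23 = 26.0217
SE = √(s_p²·(1/15+1/10)) = 2.0825
t = (59.800−45.300)/2.0825 = 6.9627
df = 23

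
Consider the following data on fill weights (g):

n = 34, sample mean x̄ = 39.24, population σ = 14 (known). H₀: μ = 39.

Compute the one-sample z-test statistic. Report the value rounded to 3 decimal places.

test statistic = 0.100

SE = σ/√n = 14/√34 = 2.4010
z = (x̄−μ₀)/SE = (39.24−39)/2.4010 = 0.1000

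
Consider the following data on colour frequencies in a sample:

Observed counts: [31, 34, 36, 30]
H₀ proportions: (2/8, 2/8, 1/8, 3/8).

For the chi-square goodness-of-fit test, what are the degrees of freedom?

degrees of freedom = 3

df = k − 1 = 4 − 1 = 3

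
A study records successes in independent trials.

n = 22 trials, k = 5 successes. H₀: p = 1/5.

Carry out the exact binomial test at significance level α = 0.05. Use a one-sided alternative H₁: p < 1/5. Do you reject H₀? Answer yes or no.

Exact binomial: n=22, k=5, p₀=1/5=0.2000
P(X≤5) from Σ C(n,i)·p₀^i·(1−p₀)^(n−i)
p-value (one-sided, H₁ less) = 0.73264
At α=0.05: p ≥ α → fail to reject H₀

reject H₀: no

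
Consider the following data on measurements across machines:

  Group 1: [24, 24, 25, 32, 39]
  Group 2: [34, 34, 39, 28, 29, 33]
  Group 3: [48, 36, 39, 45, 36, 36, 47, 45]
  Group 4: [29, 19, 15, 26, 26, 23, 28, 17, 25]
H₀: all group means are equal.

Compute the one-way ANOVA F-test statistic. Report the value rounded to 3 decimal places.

Group means [28.80, 32.83, 41.50, 23.11], grand mean 31.464
SSB = Σnᵢ(x̄ᵢ−x̄)² = 1480.442; SSW = ΣΣ(x−x̄ᵢ)² = 646.522
MSB = 1480.442/3 = 493.4807; MSW = 646.522/24 = 26.9384
F = MSB/MSW = 18.3188
df = (3, 24)

test statistic = 18.319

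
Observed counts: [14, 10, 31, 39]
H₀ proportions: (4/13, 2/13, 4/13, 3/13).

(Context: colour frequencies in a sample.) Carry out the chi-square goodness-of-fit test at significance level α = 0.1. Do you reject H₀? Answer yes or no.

reject H₀: yes

n = 94; E_i = n·p_i = [28.92, 14.46, 28.92, 21.69]
χ² = (14−28.92)²/28.92 + (10−14.46)²/14.46 + (31−28.92)²/28.92 + (39−21.69)²/21.69 = 23.0346
df = 3
p-value (upper-tail) = 0.00004
At α=0.1: p < α → reject H₀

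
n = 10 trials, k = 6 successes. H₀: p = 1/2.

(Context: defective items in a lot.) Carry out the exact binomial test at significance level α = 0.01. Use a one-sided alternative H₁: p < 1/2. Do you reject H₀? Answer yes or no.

reject H₀: no

Exact binomial: n=10, k=6, p₀=1/2=0.5000
P(X≤6) from Σ C(n,i)·p₀^i·(1−p₀)^(n−i)
p-value (one-sided, H₁ less) = 0.82812
At α=0.01: p ≥ α → fail to reject H₀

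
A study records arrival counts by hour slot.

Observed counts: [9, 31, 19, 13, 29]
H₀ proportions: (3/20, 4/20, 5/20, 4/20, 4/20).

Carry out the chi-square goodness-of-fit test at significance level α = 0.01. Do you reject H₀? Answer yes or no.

n = 101; E_i = n·p_i = [15.15, 20.20, 25.25, 20.20, 20.20]
χ² = (9−15.15)²/15.15 + (31−20.20)²/20.20 + (19−25.25)²/25.25 + (13−20.20)²/20.20 + (29−20.20)²/20.20 = 16.2178
df = 4
p-value (upper-tail) = 0.00274
At α=0.01: p < α → reject H₀

reject H₀: yes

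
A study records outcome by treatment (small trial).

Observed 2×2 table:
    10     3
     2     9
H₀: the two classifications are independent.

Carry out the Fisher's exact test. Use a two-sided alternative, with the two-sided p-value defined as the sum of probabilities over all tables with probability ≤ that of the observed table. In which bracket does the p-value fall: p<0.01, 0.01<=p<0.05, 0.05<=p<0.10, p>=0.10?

Margins: r₁=13, r₂=11, c₁=12, c₂=12, n=24
p_obs = C(13,10)·C(11,2)/C(24,12); sum pmf over tables with pmf ≤ p_obs
p-value (two-sided) = 0.01228
→ bracket: 0.01<=p<0.05

p-value bracket: 0.01<=p<0.05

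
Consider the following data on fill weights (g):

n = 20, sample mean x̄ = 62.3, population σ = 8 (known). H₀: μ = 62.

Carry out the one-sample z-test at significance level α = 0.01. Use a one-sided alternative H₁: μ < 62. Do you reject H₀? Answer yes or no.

reject H₀: no

SE = σ/√n = 8/√20 = 1.7889
z = (x̄−μ₀)/SE = (62.3−62)/1.7889 = 0.1677
p-value (one-sided, H₁ less) = 0.56659
At α=0.01: p ≥ α → fail to reject H₀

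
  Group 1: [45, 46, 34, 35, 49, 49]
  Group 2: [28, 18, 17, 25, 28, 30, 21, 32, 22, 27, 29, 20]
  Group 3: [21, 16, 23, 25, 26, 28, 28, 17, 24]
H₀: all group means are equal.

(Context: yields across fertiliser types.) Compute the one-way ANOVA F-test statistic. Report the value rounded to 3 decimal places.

test statistic = 30.862

Group means [43.00, 24.75, 23.11], grand mean 28.259
SSB = Σnᵢ(x̄ᵢ−x̄)² = 1690.046; SSW = ΣΣ(x−x̄ᵢ)² = 657.139
MSB = 1690.046/2 = 845.0231; MSW = 657.139/24 = 27.3808
F = MSB/MSW = 30.8619
df = (2, 24)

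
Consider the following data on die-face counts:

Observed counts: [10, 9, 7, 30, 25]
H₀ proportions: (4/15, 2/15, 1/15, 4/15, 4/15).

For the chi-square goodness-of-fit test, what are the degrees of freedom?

df = k − 1 = 5 − 1 = 4

degrees of freedom = 4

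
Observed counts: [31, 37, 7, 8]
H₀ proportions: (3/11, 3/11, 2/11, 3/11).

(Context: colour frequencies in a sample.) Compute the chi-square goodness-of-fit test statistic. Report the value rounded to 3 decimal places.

test statistic = 26.006

n = 83; E_i = n·p_i = [22.64, 22.64, 15.09, 22.64]
χ² = (31−22.64)²/22.64 + (37−22.64)²/22.64 + (7−15.09)²/15.09 + (8−22.64)²/22.64 = 26.0060
df = 3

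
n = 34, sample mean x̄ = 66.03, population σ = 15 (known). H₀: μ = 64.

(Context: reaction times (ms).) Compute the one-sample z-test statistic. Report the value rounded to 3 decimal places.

test statistic = 0.789

SE = σ/√n = 15/√34 = 2.5725
z = (x̄−μ₀)/SE = (66.03−64)/2.5725 = 0.7891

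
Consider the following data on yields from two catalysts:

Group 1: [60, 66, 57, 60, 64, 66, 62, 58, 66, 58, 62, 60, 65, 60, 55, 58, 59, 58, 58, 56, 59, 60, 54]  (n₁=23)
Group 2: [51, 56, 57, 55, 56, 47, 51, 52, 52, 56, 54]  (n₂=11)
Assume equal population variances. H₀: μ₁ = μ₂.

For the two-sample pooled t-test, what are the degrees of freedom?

degrees of freedom = 32

df = n₁ + n₂ − 2 = 23 + 11 − 2 = 32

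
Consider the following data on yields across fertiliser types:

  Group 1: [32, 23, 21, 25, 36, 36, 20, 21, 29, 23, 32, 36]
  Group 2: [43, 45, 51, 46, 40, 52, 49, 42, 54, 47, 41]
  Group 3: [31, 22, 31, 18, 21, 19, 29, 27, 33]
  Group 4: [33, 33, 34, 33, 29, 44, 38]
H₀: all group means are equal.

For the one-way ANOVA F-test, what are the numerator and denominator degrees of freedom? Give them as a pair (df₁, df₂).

k = 4 groups, N = 39 total
df = (k−1, N−k) = (4−1, 39−4) = (3, 35)

degrees of freedom = [3, 35]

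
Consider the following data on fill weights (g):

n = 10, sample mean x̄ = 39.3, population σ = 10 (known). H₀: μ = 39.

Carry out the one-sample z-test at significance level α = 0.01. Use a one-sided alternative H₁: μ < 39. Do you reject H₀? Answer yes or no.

reject H₀: no

SE = σ/√n = 10/√10 = 3.1623
z = (x̄−μ₀)/SE = (39.3−39)/3.1623 = 0.0949
p-value (one-sided, H₁ less) = 0.53779
At α=0.01: p ≥ α → fail to reject H₀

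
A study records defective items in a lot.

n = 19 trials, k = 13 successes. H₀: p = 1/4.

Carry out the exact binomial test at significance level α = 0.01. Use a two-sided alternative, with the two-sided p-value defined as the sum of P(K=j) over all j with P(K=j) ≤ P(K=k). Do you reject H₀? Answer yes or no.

reject H₀: yes

Exact binomial: n=19, k=13, p₀=1/4=0.2500
P(X=j) = C(n,j)·p₀^j·(1−p₀)^(n−j); p = Σ P(X=j) over j with P(X=j) ≤ P(X=13)
p-value (two-sided) = 0.00008
At α=0.01: p < α → reject H₀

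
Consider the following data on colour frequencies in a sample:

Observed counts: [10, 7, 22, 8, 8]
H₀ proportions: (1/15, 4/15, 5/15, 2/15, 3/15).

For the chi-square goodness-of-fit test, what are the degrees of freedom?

degrees of freedom = 4

df = k − 1 = 5 − 1 = 4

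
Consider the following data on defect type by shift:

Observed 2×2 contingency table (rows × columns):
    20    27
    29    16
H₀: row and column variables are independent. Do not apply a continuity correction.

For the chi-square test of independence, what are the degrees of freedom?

df = (r−1)(c−1) = (2−1)·(2−1) = 1

degrees of freedom = 1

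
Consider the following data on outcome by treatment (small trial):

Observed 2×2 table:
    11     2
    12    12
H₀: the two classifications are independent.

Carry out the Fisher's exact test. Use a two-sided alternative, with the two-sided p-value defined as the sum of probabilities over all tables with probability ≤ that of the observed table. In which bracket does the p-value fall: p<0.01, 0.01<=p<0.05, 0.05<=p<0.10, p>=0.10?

p-value bracket: 0.05<=p<0.10

Margins: r₁=13, r₂=24, c₁=23, c₂=14, n=37
p_obs = C(13,11)·C(24,12)/C(37,23); sum pmf over tables with pmf ≤ p_obs
p-value (two-sided) = 0.07404
→ bracket: 0.05<=p<0.10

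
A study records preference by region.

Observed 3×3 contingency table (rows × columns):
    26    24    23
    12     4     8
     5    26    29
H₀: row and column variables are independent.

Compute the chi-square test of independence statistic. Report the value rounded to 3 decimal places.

Row totals [73, 24, 60], col totals [43, 54, 60], n=157
χ² = (26−19.99)²/19.99 + (24−25.11)²/25.11 + (23−27.90)²/27.90 + (12−6.57)²/6.57 + (4−8.25)²/8.25 + (8−9.17)²/9.17 + (5−16.43)²/16.43 + (26−20.64)²/20.64 + (29−22.93)²/22.93 = 20.4914
df = 4

test statistic = 20.491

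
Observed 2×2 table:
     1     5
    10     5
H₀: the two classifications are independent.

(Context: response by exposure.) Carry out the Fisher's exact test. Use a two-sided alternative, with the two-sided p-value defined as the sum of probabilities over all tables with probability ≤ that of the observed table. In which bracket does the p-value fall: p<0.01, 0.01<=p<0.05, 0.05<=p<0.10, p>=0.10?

Margins: r₁=6, r₂=15, c₁=11, c₂=10, n=21
p_obs = C(6,1)·C(15,10)/C(21,11); sum pmf over tables with pmf ≤ p_obs
p-value (two-sided) = 0.06347
→ bracket: 0.05<=p<0.10

p-value bracket: 0.05<=p<0.10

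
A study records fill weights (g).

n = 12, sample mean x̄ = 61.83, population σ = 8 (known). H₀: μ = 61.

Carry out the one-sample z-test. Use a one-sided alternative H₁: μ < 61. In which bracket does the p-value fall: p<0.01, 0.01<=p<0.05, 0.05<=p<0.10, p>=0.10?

p-value bracket: p>=0.10

SE = σ/√n = 8/√12 = 2.3094
z = (x̄−μ₀)/SE = (61.83−61)/2.3094 = 0.3594
p-value (one-sided, H₁ less) = 0.64035
→ bracket: p>=0.10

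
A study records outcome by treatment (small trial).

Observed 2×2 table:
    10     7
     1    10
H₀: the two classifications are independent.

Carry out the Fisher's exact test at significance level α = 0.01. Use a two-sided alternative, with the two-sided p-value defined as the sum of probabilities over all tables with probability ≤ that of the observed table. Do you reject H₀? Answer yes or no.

reject H₀: no

Margins: r₁=17, r₂=11, c₁=11, c₂=17, n=28
p_obs = C(17,10)·C(11,1)/C(28,11); sum pmf over tables with pmf ≤ p_obs
p-value (two-sided) = 0.01612
At α=0.01: p ≥ α → fail to reject H₀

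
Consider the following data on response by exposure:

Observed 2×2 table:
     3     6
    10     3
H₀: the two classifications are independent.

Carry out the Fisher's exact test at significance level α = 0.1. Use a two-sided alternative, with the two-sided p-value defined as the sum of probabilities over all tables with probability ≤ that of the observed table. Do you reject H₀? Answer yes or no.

reject H₀: yes

Margins: r₁=9, r₂=13, c₁=13, c₂=9, n=22
p_obs = C(9,3)·C(13,10)/C(22,13); sum pmf over tables with pmf ≤ p_obs
p-value (two-sided) = 0.07890
At α=0.1: p < α → reject H₀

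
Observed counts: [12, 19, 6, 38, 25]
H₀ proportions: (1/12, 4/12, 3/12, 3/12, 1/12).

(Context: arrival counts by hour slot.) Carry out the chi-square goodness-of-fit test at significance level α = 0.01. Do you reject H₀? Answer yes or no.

n = 100; E_i = n·p_i = [8.33, 33.33, 25.00, 25.00, 8.33]
χ² = (12−8.33)²/8.33 + (19−33.33)²/33.33 + (6−25.00)²/25.00 + (38−25.00)²/25.00 + (25−8.33)²/8.33 = 62.3100
df = 4
p-value (upper-tail) = 0.00000
At α=0.01: p < α → reject H₀

reject H₀: yes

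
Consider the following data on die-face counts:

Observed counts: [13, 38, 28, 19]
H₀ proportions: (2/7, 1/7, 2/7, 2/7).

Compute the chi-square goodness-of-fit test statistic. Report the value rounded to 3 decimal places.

test statistic = 52.071

n = 98; E_i = n·p_i = [28.00, 14.00, 28.00, 28.00]
χ² = (13−28.00)²/28.00 + (38−14.00)²/14.00 + (28−28.00)²/28.00 + (19−28.00)²/28.00 = 52.0714
df = 3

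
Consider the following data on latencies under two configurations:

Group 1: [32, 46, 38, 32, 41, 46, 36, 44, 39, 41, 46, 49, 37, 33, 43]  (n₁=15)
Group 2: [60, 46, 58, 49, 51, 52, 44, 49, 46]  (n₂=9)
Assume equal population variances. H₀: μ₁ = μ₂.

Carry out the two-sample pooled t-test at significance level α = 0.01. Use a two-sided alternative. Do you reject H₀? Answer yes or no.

x̄₁=40.200, s₁=5.493, n₁=15
x̄₂=50.556, s₂=5.434, n₂=9
s_p² = [14·5.493² + 8·5.434²]/22 = 29.9374
SE = √(s_p²·(1/15+1/9)) = 2.3070
t = (40.200−50.556)/2.3070 = -4.4888
df = 22
p-value (two-sided) = 0.00018
At α=0.01: p < α → reject H₀

reject H₀: yes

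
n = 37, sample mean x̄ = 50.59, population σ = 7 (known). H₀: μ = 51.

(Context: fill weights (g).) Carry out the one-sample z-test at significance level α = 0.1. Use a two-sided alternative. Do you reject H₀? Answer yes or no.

reject H₀: no

SE = σ/√n = 7/√37 = 1.1508
z = (x̄−μ₀)/SE = (50.59−51)/1.1508 = -0.3563
p-value (two-sided) = 0.72163
At α=0.1: p ≥ α → fail to reject H₀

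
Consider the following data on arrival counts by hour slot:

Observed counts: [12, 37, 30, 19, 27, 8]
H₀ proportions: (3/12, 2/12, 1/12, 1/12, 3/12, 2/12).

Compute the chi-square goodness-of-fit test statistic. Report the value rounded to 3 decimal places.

test statistic = 71.677

n = 133; E_i = n·p_i = [33.25, 22.17, 11.08, 11.08, 33.25, 22.17]
χ² = (12−33.25)²/33.25 + (37−22.17)²/22.17 + (30−11.08)²/11.08 + (19−11.08)²/11.08 + (27−33.25)²/33.25 + (8−22.17)²/22.17 = 71.6767
df = 5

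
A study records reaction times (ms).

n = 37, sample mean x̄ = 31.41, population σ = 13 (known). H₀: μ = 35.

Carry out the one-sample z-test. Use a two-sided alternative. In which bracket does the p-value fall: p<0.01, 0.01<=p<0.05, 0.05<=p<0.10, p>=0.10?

SE = σ/√n = 13/√37 = 2.1372
z = (x̄−μ₀)/SE = (31.41−35)/2.1372 = -1.6798
p-value (two-sided) = 0.09300
→ bracket: 0.05<=p<0.10

p-value bracket: 0.05<=p<0.10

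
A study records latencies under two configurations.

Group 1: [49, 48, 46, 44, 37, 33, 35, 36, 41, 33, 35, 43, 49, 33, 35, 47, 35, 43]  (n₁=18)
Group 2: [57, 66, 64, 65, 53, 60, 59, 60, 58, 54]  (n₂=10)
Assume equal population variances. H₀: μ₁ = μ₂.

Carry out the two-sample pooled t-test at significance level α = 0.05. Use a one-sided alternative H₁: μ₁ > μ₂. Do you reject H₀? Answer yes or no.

x̄₁=40.111, s₁=6.028, n₁=18
x̄₂=59.600, s₂=4.402, n₂=10
s_p² = [17·6.028² + 9·4.402²]/26 = 30.4684
SE = √(s_p²·(1/18+1/10)) = 2.1770
t = (40.111−59.600)/2.1770 = -8.9520
df = 26
p-value (one-sided, H₁ greater) = 1.00000
At α=0.05: p ≥ α → fail to reject H₀

reject H₀: no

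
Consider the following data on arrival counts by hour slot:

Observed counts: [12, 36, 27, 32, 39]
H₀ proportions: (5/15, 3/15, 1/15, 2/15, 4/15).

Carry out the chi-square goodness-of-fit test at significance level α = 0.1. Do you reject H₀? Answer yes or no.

reject H₀: yes

n = 146; E_i = n·p_i = [48.67, 29.20, 9.73, 19.47, 38.93]
χ² = (12−48.67)²/48.67 + (36−29.20)²/29.20 + (27−9.73)²/9.73 + (32−19.47)²/19.47 + (39−38.93)²/38.93 = 67.9092
df = 4
p-value (upper-tail) = 0.00000
At α=0.1: p < α → reject H₀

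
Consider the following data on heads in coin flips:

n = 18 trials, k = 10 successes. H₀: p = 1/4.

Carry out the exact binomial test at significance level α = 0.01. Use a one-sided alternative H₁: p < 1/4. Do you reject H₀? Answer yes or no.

Exact binomial: n=18, k=10, p₀=1/4=0.2500
P(X≤10) from Σ C(n,i)·p₀^i·(1−p₀)^(n−i)
p-value (one-sided, H₁ less) = 0.99876
At α=0.01: p ≥ α → fail to reject H₀

reject H₀: no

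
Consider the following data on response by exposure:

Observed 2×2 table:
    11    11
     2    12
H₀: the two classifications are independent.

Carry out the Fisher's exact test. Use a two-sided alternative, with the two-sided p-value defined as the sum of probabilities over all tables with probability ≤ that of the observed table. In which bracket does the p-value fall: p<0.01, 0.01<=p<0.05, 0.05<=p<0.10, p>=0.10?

p-value bracket: 0.01<=p<0.05

Margins: r₁=22, r₂=14, c₁=13, c₂=23, n=36
p_obs = C(22,11)·C(14,2)/C(36,13); sum pmf over tables with pmf ≤ p_obs
p-value (two-sided) = 0.03896
→ bracket: 0.01<=p<0.05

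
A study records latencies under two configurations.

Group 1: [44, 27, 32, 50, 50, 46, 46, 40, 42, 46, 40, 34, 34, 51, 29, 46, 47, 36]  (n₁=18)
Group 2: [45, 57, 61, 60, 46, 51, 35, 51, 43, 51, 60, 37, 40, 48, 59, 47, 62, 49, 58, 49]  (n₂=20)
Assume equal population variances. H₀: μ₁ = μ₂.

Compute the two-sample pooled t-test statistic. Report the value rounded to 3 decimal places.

test statistic = -3.668

x̄₁=41.111, s₁=7.490, n₁=18
x̄₂=50.450, s₂=8.134, n₂=20
s_p² = [17·7.490² + 19·8.134²]/36 = 61.4091
SE = √(s_p²·(1/18+1/20)) = 2.5460
t = (41.111−50.450)/2.5460 = -3.6681
df = 36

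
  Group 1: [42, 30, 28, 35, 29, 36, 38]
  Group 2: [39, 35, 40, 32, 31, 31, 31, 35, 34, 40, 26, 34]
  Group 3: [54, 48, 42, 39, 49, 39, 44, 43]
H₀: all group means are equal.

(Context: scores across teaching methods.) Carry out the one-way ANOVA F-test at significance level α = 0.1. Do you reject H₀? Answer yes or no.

reject H₀: yes

Group means [34.00, 34.00, 44.75], grand mean 37.185
SSB = Σnᵢ(x̄ᵢ−x̄)² = 650.574; SSW = ΣΣ(x−x̄ᵢ)² = 547.500
MSB = 650.574/2 = 325.2870; MSW = 547.500/24 = 22.8125
F = MSB/MSW = 14.2592
df = (2, 24)
p-value (upper-tail) = 0.00008
At α=0.1: p < α → reject H₀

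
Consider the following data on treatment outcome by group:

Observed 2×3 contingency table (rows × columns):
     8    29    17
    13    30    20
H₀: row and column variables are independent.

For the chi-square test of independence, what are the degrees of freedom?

degrees of freedom = 2

df = (r−1)(c−1) = (2−1)·(3−1) = 2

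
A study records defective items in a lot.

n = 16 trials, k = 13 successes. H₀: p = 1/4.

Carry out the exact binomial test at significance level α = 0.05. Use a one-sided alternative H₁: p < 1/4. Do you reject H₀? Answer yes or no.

Exact binomial: n=16, k=13, p₀=1/4=0.2500
P(X≤13) from Σ C(n,i)·p₀^i·(1−p₀)^(n−i)
p-value (one-sided, H₁ less) = 1.00000
At α=0.05: p ≥ α → fail to reject H₀

reject H₀: no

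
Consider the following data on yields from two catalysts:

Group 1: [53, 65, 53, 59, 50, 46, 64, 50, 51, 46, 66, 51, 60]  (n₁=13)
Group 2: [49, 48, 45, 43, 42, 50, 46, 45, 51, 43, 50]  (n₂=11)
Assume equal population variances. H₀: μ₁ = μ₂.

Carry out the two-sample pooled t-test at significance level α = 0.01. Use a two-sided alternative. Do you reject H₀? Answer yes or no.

x̄₁=54.923, s₁=7.041, n₁=13
x̄₂=46.545, s₂=3.205, n₂=11
s_p² = [12·7.041² + 10·3.205²]/22 = 31.7114
SE = √(s_p²·(1/13+1/11)) = 2.3070
t = (54.923−46.545)/2.3070 = 3.6314
df = 22
p-value (two-sided) = 0.00148
At α=0.01: p < α → reject H₀

reject H₀: yes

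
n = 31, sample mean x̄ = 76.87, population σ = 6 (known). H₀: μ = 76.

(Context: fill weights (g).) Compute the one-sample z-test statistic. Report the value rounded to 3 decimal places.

SE = σ/√n = 6/√31 = 1.0776
z = (x̄−μ₀)/SE = (76.87−76)/1.0776 = 0.8073

test statistic = 0.807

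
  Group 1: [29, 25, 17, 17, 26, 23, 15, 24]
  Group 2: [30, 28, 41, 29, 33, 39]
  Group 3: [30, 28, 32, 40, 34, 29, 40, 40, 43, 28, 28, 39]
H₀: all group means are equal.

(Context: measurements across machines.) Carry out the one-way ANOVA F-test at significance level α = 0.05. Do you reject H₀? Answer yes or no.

Group means [22.00, 33.33, 34.25], grand mean 30.269
SSB = Σnᵢ(x̄ᵢ−x̄)² = 793.532; SSW = ΣΣ(x−x̄ᵢ)² = 693.583
MSB = 793.532/2 = 396.7660; MSW = 693.583/23 = 30.1558
F = MSB/MSW = 13.1572
df = (2, 23)
p-value (upper-tail) = 0.00016
At α=0.05: p < α → reject H₀

reject H₀: yes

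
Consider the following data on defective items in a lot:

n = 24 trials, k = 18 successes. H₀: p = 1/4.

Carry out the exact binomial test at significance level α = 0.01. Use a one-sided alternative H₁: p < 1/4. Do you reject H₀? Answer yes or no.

Exact binomial: n=24, k=18, p₀=1/4=0.2500
P(X≤18) from Σ C(n,i)·p₀^i·(1−p₀)^(n−i)
p-value (one-sided, H₁ less) = 1.00000
At α=0.01: p ≥ α → fail to reject H₀

reject H₀: no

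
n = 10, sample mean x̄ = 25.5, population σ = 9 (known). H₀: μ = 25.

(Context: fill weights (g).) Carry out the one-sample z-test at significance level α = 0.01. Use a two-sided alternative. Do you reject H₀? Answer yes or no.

reject H₀: no

SE = σ/√n = 9/√10 = 2.8460
z = (x̄−μ₀)/SE = (25.5−25)/2.8460 = 0.1757
p-value (two-sided) = 0.86054
At α=0.01: p ≥ α → fail to reject H₀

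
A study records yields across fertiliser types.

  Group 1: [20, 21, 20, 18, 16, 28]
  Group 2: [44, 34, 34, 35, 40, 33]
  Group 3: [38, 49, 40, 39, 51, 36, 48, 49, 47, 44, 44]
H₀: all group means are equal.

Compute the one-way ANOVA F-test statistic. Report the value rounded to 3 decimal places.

test statistic = 48.773

Group means [20.50, 36.67, 44.09], grand mean 36.000
SSB = Σnᵢ(x̄ᵢ−x̄)² = 2164.258; SSW = ΣΣ(x−x̄ᵢ)² = 443.742
MSB = 2164.258/2 = 1082.1288; MSW = 443.742/20 = 22.1871
F = MSB/MSW = 48.7728
df = (2, 20)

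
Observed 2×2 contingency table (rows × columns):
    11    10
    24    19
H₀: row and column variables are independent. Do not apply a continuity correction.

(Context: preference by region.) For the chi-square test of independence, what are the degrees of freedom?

df = (r−1)(c−1) = (2−1)·(2−1) = 1

degrees of freedom = 1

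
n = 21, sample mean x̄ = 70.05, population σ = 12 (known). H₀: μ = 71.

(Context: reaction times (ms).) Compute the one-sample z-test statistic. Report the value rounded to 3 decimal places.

test statistic = -0.363

SE = σ/√n = 12/√21 = 2.6186
z = (x̄−μ₀)/SE = (70.05−71)/2.6186 = -0.3628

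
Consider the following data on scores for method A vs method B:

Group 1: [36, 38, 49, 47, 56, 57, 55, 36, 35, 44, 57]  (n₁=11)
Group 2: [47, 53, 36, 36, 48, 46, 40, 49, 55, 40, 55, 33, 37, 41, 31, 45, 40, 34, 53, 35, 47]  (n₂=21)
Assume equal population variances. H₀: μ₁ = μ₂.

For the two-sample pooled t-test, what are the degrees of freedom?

df = n₁ + n₂ − 2 = 11 + 21 − 2 = 30

degrees of freedom = 30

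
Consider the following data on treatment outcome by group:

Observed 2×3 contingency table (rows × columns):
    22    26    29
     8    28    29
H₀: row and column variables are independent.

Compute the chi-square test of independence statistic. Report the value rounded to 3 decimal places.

Row totals [77, 65], col totals [30, 54, 58], n=142
χ² = (22−16.27)²/16.27 + (26−29.28)²/29.28 + (29−31.45)²/31.45 + (8−13.73)²/13.73 + (28−24.72)²/24.72 + (29−26.55)²/26.55 = 5.6336
df = 2

test statistic = 5.634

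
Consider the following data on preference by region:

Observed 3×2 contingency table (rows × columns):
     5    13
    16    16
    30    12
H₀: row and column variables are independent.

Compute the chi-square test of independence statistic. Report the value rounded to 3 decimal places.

Row totals [18, 32, 42], col totals [51, 41], n=92
χ² = (5−9.98)²/9.98 + (13−8.02)²/8.02 + (16−17.74)²/17.74 + (16−14.26)²/14.26 + (30−23.28)²/23.28 + (12−18.72)²/18.72 = 10.3046
df = 2

test statistic = 10.305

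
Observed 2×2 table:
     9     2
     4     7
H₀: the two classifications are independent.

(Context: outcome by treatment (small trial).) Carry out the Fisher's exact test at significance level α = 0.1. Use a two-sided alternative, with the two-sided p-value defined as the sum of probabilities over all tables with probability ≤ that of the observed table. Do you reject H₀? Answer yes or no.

Margins: r₁=11, r₂=11, c₁=13, c₂=9, n=22
p_obs = C(11,9)·C(11,4)/C(22,13); sum pmf over tables with pmf ≤ p_obs
p-value (two-sided) = 0.08050
At α=0.1: p < α → reject H₀

reject H₀: yes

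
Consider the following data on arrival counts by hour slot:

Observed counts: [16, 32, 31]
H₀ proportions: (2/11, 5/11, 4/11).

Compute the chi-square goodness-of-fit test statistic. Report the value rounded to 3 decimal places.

n = 79; E_i = n·p_i = [14.36, 35.91, 28.73]
χ² = (16−14.36)²/14.36 + (32−35.91)²/35.91 + (31−28.73)²/28.73 = 0.7918
df = 2

test statistic = 0.792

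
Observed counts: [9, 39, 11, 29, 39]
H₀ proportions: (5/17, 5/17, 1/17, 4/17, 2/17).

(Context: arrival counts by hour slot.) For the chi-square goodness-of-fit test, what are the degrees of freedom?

df = k − 1 = 5 − 1 = 4

degrees of freedom = 4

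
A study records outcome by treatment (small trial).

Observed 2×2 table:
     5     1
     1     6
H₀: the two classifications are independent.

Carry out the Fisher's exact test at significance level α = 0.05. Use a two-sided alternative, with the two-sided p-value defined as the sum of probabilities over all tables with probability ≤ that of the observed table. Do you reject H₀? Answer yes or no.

reject H₀: yes

Margins: r₁=6, r₂=7, c₁=6, c₂=7, n=13
p_obs = C(6,5)·C(7,1)/C(13,6); sum pmf over tables with pmf ≤ p_obs
p-value (two-sided) = 0.02914
At α=0.05: p < α → reject H₀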